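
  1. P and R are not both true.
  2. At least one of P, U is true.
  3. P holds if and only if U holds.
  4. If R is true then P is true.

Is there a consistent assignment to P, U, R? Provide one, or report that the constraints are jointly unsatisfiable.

P = True; U = True; R = False

  (1) P=T, R=F — not both ✓
  (2) {P, U}: 2 true — at least one ✓
  (3) P=T, U=T — same ✓
  (4) R=F ⇒ P: vacuous ✓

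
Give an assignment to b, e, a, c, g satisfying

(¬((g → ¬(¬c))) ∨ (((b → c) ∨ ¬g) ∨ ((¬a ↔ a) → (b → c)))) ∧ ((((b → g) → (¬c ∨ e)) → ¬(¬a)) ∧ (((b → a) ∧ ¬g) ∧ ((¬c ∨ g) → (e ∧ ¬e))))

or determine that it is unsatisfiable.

b=T, e=T, a=T, c=T, g=F

  ¬((g → ¬(¬c))) ∨ (((b → c) ∨ ¬g) ∨ ((¬a ↔ a) → (b → c))) = True
    ¬((g → ¬(¬c))) = False
      g → ¬(¬c) = True
        ¬(¬c) = True
          ¬c = False
    ((b → c) ∨ ¬g) ∨ ((¬a ↔ a) → (b → c)) = True
      (b → c) ∨ ¬g = True
        b → c = True
        ¬g = True
      (¬a ↔ a) → (b → c) = True
        ¬a ↔ a = False
          ¬a = False
        b → c = True
  (((b → g) → (¬c ∨ e)) → ¬(¬a)) ∧ (((b → a) ∧ ¬g) ∧ ((¬c ∨ g) → (e ∧ ¬e))) = True
    ((b → g) → (¬c ∨ e)) → ¬(¬a) = True
      (b → g) → (¬c ∨ e) = True
        b → g = False
        ¬c ∨ e = True
          ¬c = False
      ¬(¬a) = True
        ¬a = False
    ((b → a) ∧ ¬g) ∧ ((¬c ∨ g) → (e ∧ ¬e)) = True
      (b → a) ∧ ¬g = True
        b → a = True
        ¬g = True
      (¬c ∨ g) → (e ∧ ¬e) = True
        ¬c ∨ g = False
          ¬c = False
        e ∧ ¬e = False
          ¬e = False
Both conjuncts True, so the formula holds.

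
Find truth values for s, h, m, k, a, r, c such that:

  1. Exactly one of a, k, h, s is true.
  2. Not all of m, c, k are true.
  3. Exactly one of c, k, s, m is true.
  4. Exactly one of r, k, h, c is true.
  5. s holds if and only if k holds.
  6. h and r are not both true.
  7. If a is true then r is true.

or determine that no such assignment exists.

s = False, h = True, m = True, k = False, a = False, r = False, c = False

  (1) {a, k, h, s}: 1 true — exactly one ✓
  (2) {m, c, k}: 1/3 true — not all ✓
  (3) {c, k, s, m}: 1 true — exactly one ✓
  (4) {r, k, h, c}: 1 true — exactly one ✓
  (5) s=F, k=F — same ✓
  (6) h=T, r=F — not both ✓
  (7) a=F ⇒ r: vacuous ✓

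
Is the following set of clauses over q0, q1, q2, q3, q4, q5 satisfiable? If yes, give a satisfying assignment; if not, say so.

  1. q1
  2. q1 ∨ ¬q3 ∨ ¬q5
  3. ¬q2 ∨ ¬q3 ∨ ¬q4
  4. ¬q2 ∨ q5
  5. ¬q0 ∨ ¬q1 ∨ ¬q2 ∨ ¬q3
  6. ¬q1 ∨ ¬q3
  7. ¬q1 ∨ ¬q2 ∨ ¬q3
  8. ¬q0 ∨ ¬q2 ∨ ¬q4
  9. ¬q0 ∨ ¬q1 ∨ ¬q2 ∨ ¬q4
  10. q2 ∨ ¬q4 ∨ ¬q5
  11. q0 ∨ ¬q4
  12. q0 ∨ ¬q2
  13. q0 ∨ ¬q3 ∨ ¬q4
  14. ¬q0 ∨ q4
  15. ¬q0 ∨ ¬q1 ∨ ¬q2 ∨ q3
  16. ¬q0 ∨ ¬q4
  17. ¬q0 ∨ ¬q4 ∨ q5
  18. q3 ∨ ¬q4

q0 = False, q1 = True, q2 = False, q3 = False, q4 = False, q5 = False

Unit clause (q1) forces q1 = True.
In (¬q1 ∨ ¬q3) only ¬q3 is left, so q3 = False.
In (q3 ∨ ¬q4) only ¬q4 is left, so q4 = False.
In (¬q0 ∨ q4) only ¬q0 is left, so q0 = False.
In (q0 ∨ ¬q2) only ¬q2 is left, so q2 = False.
Set q5 = False.
All clauses satisfied.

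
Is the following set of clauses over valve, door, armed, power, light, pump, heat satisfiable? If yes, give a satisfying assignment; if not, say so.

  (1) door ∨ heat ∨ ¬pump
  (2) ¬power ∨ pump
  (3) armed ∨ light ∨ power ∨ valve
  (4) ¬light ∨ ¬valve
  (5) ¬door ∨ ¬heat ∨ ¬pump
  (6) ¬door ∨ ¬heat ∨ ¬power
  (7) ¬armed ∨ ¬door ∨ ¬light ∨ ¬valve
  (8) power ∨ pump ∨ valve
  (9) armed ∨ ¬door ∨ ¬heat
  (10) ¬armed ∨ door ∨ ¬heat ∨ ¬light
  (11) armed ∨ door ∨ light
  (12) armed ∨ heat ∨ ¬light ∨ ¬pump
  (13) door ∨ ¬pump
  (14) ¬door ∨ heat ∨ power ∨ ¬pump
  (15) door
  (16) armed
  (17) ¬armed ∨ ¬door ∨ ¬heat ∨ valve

Unit clause (door) forces door = True.
Unit clause (armed) forces armed = True.
Set valve = False.
  then (¬armed ∨ ¬door ∨ ¬heat ∨ valve) forces heat = False.
Set power = True.
  then (¬power ∨ pump) forces pump = True.
Set light = True.
All clauses satisfied.

valve=F, door=T, armed=T, power=T, light=T, pump=T, heat=F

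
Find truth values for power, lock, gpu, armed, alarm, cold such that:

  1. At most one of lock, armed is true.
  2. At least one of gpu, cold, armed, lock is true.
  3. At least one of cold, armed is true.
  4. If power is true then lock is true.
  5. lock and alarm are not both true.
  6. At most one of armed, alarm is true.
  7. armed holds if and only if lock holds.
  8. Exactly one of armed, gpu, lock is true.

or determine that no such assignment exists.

power=F, lock=F, gpu=T, armed=F, alarm=T, cold=T

  (1) {lock, armed}: 0 true — at most one ✓
  (2) {gpu, cold, armed, lock}: 2 true — at least one ✓
  (3) {cold, armed}: 1 true — at least one ✓
  (4) power=F ⇒ lock: vacuous ✓
  (5) lock=F, alarm=T — not both ✓
  (6) {armed, alarm}: 1 true — at most one ✓
  (7) armed=F, lock=F — same ✓
  (8) {armed, gpu, lock}: 1 true — exactly one ✓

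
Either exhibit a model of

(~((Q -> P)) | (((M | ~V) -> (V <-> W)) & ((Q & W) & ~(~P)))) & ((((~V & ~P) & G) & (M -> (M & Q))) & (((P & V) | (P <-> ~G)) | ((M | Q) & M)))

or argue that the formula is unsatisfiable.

V = False, P = False, M = False, W = False, Q = True, G = True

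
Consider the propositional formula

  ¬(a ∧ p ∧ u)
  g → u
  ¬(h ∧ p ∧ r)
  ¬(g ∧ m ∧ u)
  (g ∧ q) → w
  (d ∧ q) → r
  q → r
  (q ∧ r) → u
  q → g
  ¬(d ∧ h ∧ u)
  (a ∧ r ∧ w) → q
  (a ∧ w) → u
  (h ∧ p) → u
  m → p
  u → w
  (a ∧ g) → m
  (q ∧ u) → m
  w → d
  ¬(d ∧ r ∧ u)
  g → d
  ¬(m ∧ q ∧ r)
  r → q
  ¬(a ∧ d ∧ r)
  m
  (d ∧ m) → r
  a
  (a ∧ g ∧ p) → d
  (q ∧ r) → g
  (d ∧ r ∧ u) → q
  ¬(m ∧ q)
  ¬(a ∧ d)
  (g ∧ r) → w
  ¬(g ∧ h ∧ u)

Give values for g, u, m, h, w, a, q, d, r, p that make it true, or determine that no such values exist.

Unit clause (m) forces m = True.
Unit clause (a) forces a = True.
In (¬m ∨ ¬q) only ¬q is left, so q = False.
In (¬m ∨ p) only p is left, so p = True.
In (q ∨ ¬r) only ¬r is left, so r = False.
In (¬a ∨ ¬p ∨ ¬u) only ¬u is left, so u = False.
In (¬a ∨ u ∨ ¬w) only ¬w is left, so w = False.
In (¬a ∨ ¬d) only ¬d is left, so d = False.
In (¬g ∨ u) only ¬g is left, so g = False.
In (¬h ∨ ¬p ∨ u) only ¬h is left, so h = False.
All clauses satisfied.

g = False; u = False; m = True; h = False; w = False; a = True; q = False; d = False; r = False; p = True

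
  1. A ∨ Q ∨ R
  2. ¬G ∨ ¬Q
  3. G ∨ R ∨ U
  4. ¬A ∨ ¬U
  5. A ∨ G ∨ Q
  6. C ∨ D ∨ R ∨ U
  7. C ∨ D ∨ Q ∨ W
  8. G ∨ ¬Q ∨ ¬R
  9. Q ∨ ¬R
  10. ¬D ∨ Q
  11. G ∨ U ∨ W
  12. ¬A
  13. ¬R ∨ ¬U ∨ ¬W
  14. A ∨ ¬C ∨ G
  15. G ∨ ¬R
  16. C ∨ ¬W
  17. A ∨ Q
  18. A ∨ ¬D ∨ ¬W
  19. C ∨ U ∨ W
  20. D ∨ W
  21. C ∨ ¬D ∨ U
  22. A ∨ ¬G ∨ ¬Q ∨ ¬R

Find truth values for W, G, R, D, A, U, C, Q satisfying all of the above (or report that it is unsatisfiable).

Unit clause (¬A) forces A = False.
In (A ∨ Q) only Q is left, so Q = True.
In (¬G ∨ ¬Q) only ¬G is left, so G = False.
In (G ∨ ¬Q ∨ ¬R) only ¬R is left, so R = False.
In (A ∨ ¬C ∨ G) only ¬C is left, so C = False.
In (C ∨ ¬W) only ¬W is left, so W = False.
In (C ∨ U ∨ W) only U is left, so U = True.
In (D ∨ W) only D is left, so D = True.
All clauses satisfied.

W = False, G = False, R = False, D = True, A = False, U = True, C = False, Q = True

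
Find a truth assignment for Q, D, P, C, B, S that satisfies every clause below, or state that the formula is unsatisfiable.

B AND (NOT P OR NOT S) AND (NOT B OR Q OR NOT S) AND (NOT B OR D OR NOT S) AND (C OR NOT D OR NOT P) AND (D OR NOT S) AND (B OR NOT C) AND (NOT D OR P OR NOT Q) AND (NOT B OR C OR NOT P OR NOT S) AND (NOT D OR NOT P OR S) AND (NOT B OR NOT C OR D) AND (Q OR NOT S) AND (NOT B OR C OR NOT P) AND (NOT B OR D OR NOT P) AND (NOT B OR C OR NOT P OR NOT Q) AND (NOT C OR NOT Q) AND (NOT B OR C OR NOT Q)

Unit clause (B) forces B = True.
Try Q = True:
  (NOT C OR NOT Q) forces C = False.
  clause (NOT B OR C OR NOT Q) is falsified — backtrack.
So Q = False.
  then (NOT B OR Q OR NOT S) forces S = False.
Set D = False.
  then (NOT B OR NOT C OR D) forces C = False.
  then (NOT B OR C OR NOT P) forces P = False.
All clauses satisfied.

Q = False; D = False; P = False; C = False; B = True; S = False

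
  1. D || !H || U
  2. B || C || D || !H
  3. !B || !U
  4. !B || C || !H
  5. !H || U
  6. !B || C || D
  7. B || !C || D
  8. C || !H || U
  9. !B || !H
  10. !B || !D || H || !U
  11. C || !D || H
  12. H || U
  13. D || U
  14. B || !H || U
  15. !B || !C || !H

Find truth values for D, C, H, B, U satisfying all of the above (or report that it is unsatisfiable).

Set D = True.
Set C = False.
  then (C || !D || H) forces H = True.
  then (!B || C || !H) forces B = False.
  then (!H || U) forces U = True.
All clauses satisfied.

D=T, C=F, H=T, B=F, U=T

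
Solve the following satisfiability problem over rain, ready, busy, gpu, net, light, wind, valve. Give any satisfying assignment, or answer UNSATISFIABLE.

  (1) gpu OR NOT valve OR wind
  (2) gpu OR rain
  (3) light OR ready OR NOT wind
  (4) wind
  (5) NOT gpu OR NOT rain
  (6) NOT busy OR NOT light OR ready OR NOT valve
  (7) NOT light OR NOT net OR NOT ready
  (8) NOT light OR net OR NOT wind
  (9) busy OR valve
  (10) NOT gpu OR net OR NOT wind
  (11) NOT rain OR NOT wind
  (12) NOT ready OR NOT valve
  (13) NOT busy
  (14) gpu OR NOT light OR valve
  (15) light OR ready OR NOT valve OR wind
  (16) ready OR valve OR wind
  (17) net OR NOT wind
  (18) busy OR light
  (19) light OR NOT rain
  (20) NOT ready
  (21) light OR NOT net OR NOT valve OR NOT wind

Unit clause (wind) forces wind = True.
In (NOT rain OR NOT wind) only NOT rain is left, so rain = False.
Unit clause (NOT busy) forces busy = False.
In (net OR NOT wind) only net is left, so net = True.
In (busy OR light) only light is left, so light = True.
Unit clause (NOT ready) forces ready = False.
In (gpu OR rain) only gpu is left, so gpu = True.
In (busy OR valve) only valve is left, so valve = True.
All clauses satisfied.

rain: False, ready: False, busy: False, gpu: True, net: True, light: True, wind: True, valve: True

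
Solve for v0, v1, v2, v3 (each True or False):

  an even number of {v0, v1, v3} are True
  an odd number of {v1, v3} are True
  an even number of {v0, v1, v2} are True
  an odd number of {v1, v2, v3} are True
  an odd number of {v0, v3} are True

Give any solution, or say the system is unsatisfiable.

v0: True; v1: True; v2: False; v3: False

{v0, v1, v3}: 2 true → even ✓
{v1, v3}: 1 true → odd ✓
{v0, v1, v2}: 2 true → even ✓
{v1, v2, v3}: 1 true → odd ✓
{v0, v3}: 1 true → odd ✓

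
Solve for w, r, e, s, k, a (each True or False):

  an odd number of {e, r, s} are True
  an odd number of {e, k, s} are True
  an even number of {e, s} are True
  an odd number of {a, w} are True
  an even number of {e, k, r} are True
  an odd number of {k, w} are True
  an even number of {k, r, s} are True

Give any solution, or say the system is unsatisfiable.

w=F; r=T; e=F; s=F; k=T; a=T

{e, r, s}: 1 true → odd ✓
{e, k, s}: 1 true → odd ✓
{e, s}: 0 true → even ✓
{a, w}: 1 true → odd ✓
{e, k, r}: 2 true → even ✓
{k, w}: 1 true → odd ✓
{k, r, s}: 2 true → even ✓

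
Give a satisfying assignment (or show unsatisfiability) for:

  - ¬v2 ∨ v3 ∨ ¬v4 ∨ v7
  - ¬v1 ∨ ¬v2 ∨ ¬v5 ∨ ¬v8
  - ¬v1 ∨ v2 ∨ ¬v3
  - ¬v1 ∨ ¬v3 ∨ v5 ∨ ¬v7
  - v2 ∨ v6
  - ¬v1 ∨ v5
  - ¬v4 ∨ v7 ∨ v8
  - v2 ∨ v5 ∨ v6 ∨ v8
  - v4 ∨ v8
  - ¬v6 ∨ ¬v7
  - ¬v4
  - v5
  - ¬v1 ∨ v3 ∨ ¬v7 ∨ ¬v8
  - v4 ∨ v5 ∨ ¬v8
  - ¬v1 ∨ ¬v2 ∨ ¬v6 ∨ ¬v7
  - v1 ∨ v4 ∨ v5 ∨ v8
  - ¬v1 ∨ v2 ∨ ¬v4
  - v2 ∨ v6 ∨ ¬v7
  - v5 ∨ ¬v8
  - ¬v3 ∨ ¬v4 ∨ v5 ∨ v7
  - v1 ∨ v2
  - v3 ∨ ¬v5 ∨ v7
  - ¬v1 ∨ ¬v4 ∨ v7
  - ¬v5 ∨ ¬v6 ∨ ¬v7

v1 = False, v2 = True, v3 = True, v4 = False, v5 = True, v6 = False, v7 = False, v8 = True

Unit clause (¬v4) forces v4 = False.
Unit clause (v5) forces v5 = True.
In (v4 ∨ v8) only v8 is left, so v8 = True.
Try v1 = True:
  (¬v1 ∨ ¬v2 ∨ ¬v5 ∨ ¬v8) forces v2 = False.
  (¬v1 ∨ v2 ∨ ¬v3) forces v3 = False.
  (v2 ∨ v6) forces v6 = True.
  (¬v6 ∨ ¬v7) forces v7 = False.
  clause (v3 ∨ ¬v5 ∨ v7) is falsified — backtrack.
So v1 = False.
  then (v1 ∨ v2) forces v2 = True.
Set v3 = True.
Set v6 = False.
Set v7 = False.
All clauses satisfied.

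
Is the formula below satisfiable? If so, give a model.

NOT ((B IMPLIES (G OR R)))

G = False; B = True; R = False

  NOT ((B IMPLIES (G OR R))) = True
    B IMPLIES (G OR R) = False
      G OR R = False
The formula evaluates to True.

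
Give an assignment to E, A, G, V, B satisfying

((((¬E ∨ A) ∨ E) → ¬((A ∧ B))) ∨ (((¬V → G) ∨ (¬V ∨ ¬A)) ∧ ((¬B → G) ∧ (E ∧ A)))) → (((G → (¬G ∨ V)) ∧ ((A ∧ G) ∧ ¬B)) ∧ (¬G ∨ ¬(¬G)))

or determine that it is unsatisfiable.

E = True, A = True, G = True, V = True, B = False

  ((((¬E ∨ A) ∨ E) → ¬((A ∧ B))) ∨ (((¬V → G) ∨ (¬V ∨ ¬A)) ∧ ((¬B → G) ∧ (E ∧ A)))) → (((G → (¬G ∨ V)) ∧ ((A ∧ G) ∧ ¬B)) ∧ (¬G ∨ ¬(¬G))) = True
    (((¬E ∨ A) ∨ E) → ¬((A ∧ B))) ∨ (((¬V → G) ∨ (¬V ∨ ¬A)) ∧ ((¬B → G) ∧ (E ∧ A))) = True
      ((¬E ∨ A) ∨ E) → ¬((A ∧ B)) = True
        (¬E ∨ A) ∨ E = True
          ¬E ∨ A = True
            ¬E = False
        ¬((A ∧ B)) = True
          A ∧ B = False
      ((¬V → G) ∨ (¬V ∨ ¬A)) ∧ ((¬B → G) ∧ (E ∧ A)) = True
        (¬V → G) ∨ (¬V ∨ ¬A) = True
          ¬V → G = True
            ¬V = False
          ¬V ∨ ¬A = False
            ¬V = False
            ¬A = False
        (¬B → G) ∧ (E ∧ A) = True
          ¬B → G = True
            ¬B = True
          E ∧ A = True
    ((G → (¬G ∨ V)) ∧ ((A ∧ G) ∧ ¬B)) ∧ (¬G ∨ ¬(¬G)) = True
      (G → (¬G ∨ V)) ∧ ((A ∧ G) ∧ ¬B) = True
        G → (¬G ∨ V) = True
          ¬G ∨ V = True
            ¬G = False
        (A ∧ G) ∧ ¬B = True
          A ∧ G = True
          ¬B = True
      ¬G ∨ ¬(¬G) = True
        ¬G = False
        ¬(¬G) = True
          ¬G = False
The formula evaluates to True.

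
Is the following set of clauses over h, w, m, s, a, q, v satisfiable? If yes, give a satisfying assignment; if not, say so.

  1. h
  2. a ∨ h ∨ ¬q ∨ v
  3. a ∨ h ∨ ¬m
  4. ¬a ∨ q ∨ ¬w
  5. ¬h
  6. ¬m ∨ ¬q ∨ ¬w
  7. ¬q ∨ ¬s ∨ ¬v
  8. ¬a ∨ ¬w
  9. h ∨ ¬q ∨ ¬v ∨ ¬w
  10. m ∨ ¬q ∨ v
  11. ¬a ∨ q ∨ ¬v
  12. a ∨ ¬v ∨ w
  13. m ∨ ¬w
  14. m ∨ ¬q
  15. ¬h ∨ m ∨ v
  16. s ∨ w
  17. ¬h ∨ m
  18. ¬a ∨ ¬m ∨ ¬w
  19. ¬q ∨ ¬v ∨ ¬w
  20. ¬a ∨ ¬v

Unsatisfiable — no assignment works.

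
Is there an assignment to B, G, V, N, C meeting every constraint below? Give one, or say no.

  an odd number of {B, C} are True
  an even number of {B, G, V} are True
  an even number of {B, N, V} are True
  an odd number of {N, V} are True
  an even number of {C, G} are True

B = True; G = False; V = True; N = False; C = False

{B, C}: 1 true → odd ✓
{B, G, V}: 2 true → even ✓
{B, N, V}: 2 true → even ✓
{N, V}: 1 true → odd ✓
{C, G}: 0 true → even ✓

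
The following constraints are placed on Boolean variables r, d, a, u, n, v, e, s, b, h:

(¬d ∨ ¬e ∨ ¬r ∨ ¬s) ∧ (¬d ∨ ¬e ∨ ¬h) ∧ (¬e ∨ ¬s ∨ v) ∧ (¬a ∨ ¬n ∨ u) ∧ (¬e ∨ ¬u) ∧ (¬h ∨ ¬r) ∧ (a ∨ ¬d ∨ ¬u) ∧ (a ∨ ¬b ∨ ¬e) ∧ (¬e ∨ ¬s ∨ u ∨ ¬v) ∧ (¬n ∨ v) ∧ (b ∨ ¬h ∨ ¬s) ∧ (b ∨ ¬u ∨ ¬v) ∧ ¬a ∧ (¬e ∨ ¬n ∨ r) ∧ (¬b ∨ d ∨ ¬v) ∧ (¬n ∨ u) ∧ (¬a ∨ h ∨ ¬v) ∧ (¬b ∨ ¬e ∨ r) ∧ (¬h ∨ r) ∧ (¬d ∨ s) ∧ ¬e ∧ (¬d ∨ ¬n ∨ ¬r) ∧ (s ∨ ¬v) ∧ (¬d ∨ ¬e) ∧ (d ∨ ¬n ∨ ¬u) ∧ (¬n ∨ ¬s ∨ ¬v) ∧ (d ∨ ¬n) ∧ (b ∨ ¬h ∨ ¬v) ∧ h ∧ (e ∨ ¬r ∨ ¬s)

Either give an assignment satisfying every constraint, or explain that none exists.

Case h = True:
  (¬h ∨ ¬r) forces r = False.
  Clause (¬h ∨ r) is falsified — contradiction.
Case h = False:
  Clause (h) is falsified — contradiction.
Both cases fail, so the formula is unsatisfiable.

Unsatisfiable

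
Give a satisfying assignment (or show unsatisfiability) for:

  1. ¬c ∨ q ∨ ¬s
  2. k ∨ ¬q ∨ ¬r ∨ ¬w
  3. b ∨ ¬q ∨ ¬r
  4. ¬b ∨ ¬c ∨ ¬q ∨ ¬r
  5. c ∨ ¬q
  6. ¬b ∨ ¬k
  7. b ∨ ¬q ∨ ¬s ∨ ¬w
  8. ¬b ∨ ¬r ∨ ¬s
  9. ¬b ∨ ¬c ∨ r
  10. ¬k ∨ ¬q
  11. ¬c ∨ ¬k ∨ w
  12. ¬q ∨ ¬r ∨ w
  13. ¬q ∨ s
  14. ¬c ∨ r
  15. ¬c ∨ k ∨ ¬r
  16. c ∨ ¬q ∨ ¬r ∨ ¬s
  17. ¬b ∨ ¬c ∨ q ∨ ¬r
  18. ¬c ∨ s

Set k = False.
Set b = False.
Set s = False.
  then (¬q ∨ s) forces q = False.
  then (¬c ∨ s) forces c = False.
Set w = True.
Set r = False.
All clauses satisfied.

k: False, b: False, s: False, c: False, w: True, r: False, q: False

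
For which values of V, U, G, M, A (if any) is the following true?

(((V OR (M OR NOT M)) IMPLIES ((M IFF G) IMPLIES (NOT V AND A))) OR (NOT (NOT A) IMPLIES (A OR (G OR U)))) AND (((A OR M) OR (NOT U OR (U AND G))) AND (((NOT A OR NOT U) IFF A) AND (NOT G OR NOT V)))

V=F, U=F, G=F, M=T, A=T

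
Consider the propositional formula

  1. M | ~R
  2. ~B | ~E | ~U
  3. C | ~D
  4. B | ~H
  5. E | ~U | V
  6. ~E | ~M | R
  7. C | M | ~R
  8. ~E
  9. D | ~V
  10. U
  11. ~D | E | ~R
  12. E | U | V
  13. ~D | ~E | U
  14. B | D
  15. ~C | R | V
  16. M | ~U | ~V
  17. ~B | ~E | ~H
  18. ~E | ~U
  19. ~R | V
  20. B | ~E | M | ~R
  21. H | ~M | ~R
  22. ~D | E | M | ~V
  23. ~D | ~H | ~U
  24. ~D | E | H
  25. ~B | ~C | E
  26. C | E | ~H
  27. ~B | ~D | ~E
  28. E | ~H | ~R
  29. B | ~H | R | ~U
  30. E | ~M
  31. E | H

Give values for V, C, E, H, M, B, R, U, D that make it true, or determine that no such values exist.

Case M = True:
  (~E) forces E = False.
  Clause (E | ~M) is falsified — contradiction.
Case M = False:
  (M | ~R) forces R = False.
  (~E) forces E = False.
  (U) forces U = True.
  (E | ~U | V) forces V = True.
  Clause (M | ~U | ~V) is falsified — contradiction.
Both cases fail, so the formula is unsatisfiable.

The formula is unsatisfiable.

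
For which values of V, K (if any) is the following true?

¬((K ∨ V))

V: False, K: False

  ¬((K ∨ V)) = True
    K ∨ V = False
The formula evaluates to True.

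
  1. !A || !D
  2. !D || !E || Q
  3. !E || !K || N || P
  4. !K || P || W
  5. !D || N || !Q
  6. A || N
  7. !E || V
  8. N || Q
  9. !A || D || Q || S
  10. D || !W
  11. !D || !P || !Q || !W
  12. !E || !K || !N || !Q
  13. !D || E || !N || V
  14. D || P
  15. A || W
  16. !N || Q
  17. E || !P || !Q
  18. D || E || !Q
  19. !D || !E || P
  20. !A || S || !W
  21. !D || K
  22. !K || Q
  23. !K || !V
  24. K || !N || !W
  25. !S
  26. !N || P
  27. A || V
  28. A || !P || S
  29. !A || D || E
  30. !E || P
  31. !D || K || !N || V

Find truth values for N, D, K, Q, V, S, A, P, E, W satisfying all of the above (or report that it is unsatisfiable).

N: False, D: False, K: False, Q: True, V: True, S: False, A: True, P: True, E: True, W: False

Unit clause (!S) forces S = False.
Set N = False.
  then (A || N) forces A = True.
  then (N || Q) forces Q = True.
  then (!A || S || !W) forces W = False.
  then (!A || !D) forces D = False.
  then (D || P) forces P = True.
  then (E || !P || !Q) forces E = True.
  then (!E || V) forces V = True.
  then (!K || !V) forces K = False.
All clauses satisfied.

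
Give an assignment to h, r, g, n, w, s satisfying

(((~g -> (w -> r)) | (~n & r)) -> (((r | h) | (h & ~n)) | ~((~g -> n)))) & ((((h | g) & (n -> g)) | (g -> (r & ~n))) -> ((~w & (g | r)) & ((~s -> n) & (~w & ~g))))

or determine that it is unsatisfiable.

h = False, r = True, g = False, n = True, w = False, s = True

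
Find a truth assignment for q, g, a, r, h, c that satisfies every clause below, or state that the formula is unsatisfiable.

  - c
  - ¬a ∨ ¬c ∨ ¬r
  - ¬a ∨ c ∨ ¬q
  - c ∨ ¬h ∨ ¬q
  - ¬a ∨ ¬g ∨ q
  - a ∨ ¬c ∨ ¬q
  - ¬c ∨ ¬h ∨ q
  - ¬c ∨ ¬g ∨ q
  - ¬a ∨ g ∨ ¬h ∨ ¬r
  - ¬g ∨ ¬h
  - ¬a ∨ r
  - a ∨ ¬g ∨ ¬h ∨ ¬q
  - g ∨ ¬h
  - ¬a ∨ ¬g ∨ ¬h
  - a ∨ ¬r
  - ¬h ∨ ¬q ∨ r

q: False, g: False, a: False, r: False, h: False, c: True

Unit clause (c) forces c = True.
Try q = True:
  (a ∨ ¬c ∨ ¬q) forces a = True.
  (¬a ∨ ¬c ∨ ¬r) forces r = False.
  clause (¬a ∨ r) is falsified — backtrack.
So q = False.
  then (¬c ∨ ¬h ∨ q) forces h = False.
  then (¬c ∨ ¬g ∨ q) forces g = False.
Set a = False.
  then (a ∨ ¬r) forces r = False.
All clauses satisfied.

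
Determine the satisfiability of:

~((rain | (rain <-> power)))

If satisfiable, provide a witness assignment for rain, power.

rain = False; power = True

  ~((rain | (rain <-> power))) = True
    rain | (rain <-> power) = False
      rain <-> power = False
The formula evaluates to True.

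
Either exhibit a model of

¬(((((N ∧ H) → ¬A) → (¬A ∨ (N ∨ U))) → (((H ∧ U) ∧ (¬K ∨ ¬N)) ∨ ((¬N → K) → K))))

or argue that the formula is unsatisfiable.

A: False, K: False, U: False, H: False, N: True

  ¬(((((N ∧ H) → ¬A) → (¬A ∨ (N ∨ U))) → (((H ∧ U) ∧ (¬K ∨ ¬N)) ∨ ((¬N → K) → K)))) = True
    (((N ∧ H) → ¬A) → (¬A ∨ (N ∨ U))) → (((H ∧ U) ∧ (¬K ∨ ¬N)) ∨ ((¬N → K) → K)) = False
      ((N ∧ H) → ¬A) → (¬A ∨ (N ∨ U)) = True
        (N ∧ H) → ¬A = True
          N ∧ H = False
          ¬A = True
        ¬A ∨ (N ∨ U) = True
          ¬A = True
          N ∨ U = True
      ((H ∧ U) ∧ (¬K ∨ ¬N)) ∨ ((¬N → K) → K) = False
        (H ∧ U) ∧ (¬K ∨ ¬N) = False
          H ∧ U = False
          ¬K ∨ ¬N = True
            ¬K = True
            ¬N = False
        (¬N → K) → K = False
          ¬N → K = True
            ¬N = False
The formula evaluates to True.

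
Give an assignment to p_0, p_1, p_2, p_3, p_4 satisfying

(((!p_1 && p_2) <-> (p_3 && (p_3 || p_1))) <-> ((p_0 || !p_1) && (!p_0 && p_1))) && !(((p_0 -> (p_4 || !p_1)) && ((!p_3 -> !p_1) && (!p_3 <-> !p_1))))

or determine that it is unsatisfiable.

p_0: True; p_1: False; p_2: False; p_3: True; p_4: False

  ((!p_1 && p_2) <-> (p_3 && (p_3 || p_1))) <-> ((p_0 || !p_1) && (!p_0 && p_1)) = True
    (!p_1 && p_2) <-> (p_3 && (p_3 || p_1)) = False
      !p_1 && p_2 = False
        !p_1 = True
      p_3 && (p_3 || p_1) = True
        p_3 || p_1 = True
    (p_0 || !p_1) && (!p_0 && p_1) = False
      p_0 || !p_1 = True
        !p_1 = True
      !p_0 && p_1 = False
        !p_0 = False
  !(((p_0 -> (p_4 || !p_1)) && ((!p_3 -> !p_1) && (!p_3 <-> !p_1)))) = True
    (p_0 -> (p_4 || !p_1)) && ((!p_3 -> !p_1) && (!p_3 <-> !p_1)) = False
      p_0 -> (p_4 || !p_1) = True
        p_4 || !p_1 = True
          !p_1 = True
      (!p_3 -> !p_1) && (!p_3 <-> !p_1) = False
        !p_3 -> !p_1 = True
          !p_3 = False
          !p_1 = True
        !p_3 <-> !p_1 = False
          !p_3 = False
          !p_1 = True
Both conjuncts True, so the formula holds.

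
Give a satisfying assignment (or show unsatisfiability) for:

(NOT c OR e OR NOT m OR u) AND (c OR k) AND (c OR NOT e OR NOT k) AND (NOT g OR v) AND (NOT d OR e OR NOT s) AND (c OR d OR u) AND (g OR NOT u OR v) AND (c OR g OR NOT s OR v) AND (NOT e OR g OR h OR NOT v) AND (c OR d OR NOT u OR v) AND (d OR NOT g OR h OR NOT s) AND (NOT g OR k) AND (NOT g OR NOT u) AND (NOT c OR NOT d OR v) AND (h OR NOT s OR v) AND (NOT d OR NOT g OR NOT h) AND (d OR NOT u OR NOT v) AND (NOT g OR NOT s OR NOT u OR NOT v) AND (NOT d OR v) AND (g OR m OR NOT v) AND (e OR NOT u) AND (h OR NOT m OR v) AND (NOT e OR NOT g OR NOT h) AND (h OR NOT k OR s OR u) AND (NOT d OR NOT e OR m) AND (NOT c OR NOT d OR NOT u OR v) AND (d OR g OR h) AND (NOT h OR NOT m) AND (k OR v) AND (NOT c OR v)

Set e = False.
  then (e OR NOT u) forces u = False.
Set g = True.
  then (NOT g OR v) forces v = True.
  then (NOT g OR k) forces k = True.
Try c = False:
  (c OR d OR u) forces d = True.
  (NOT d OR e OR NOT s) forces s = False.
  (NOT d OR NOT g OR NOT h) forces h = False.
  clause (h OR NOT k OR s OR u) is falsified — backtrack.
So c = True.
  then (NOT c OR e OR NOT m OR u) forces m = False.
Set d = False.
Try h = False:
  (d OR NOT g OR h OR NOT s) forces s = False.
  clause (h OR NOT k OR s OR u) is falsified — backtrack.
So h = True.
Set s = False.
All clauses satisfied.

e: False, g: True, v: True, c: True, m: False, k: True, d: False, h: True, s: False, u: False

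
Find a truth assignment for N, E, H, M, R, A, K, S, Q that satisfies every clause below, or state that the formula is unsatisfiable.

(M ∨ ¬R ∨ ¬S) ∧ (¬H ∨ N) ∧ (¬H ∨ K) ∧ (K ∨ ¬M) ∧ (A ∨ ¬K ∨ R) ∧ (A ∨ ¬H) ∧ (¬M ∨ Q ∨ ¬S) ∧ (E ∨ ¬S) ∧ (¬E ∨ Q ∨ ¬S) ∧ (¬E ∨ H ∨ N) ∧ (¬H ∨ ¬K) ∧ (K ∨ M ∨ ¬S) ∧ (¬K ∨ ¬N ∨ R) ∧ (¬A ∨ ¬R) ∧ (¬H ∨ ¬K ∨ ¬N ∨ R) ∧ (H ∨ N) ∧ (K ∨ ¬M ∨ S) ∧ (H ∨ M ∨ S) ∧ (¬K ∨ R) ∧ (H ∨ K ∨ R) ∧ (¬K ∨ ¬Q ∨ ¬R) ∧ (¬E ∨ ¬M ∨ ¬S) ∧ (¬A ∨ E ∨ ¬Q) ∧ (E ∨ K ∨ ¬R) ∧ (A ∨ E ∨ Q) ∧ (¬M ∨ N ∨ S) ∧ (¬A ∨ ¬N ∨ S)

N = True, E = True, H = False, M = True, R = True, A = False, K = True, S = False, Q = False

Try N = False:
  (¬H ∨ N) forces H = False.
  clause (H ∨ N) is falsified — backtrack.
So N = True.
Set E = True.
Set H = False.
Try M = False:
  (H ∨ M ∨ S) forces S = True.
  (M ∨ ¬R ∨ ¬S) forces R = False.
  (¬E ∨ Q ∨ ¬S) forces Q = True.
  (K ∨ M ∨ ¬S) forces K = True.
  clause (¬K ∨ ¬N ∨ R) is falsified — backtrack.
So M = True.
  then (K ∨ ¬M) forces K = True.
  then (¬K ∨ ¬N ∨ R) forces R = True.
  then (¬A ∨ ¬R) forces A = False.
  then (¬K ∨ ¬Q ∨ ¬R) forces Q = False.
  then (¬E ∨ ¬M ∨ ¬S) forces S = False.
All clauses satisfied.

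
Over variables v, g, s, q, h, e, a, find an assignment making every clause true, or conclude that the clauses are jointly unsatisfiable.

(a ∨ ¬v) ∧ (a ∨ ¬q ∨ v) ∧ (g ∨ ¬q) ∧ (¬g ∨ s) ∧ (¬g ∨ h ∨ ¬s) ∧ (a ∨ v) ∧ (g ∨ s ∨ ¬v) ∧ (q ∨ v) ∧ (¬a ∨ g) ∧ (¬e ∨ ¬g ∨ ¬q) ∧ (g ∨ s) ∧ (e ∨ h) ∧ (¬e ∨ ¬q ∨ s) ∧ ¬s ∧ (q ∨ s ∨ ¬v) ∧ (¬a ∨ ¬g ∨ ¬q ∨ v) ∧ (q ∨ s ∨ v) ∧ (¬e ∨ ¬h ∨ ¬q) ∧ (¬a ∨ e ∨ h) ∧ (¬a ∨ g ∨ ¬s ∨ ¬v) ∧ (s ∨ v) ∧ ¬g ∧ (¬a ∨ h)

No satisfying assignment exists.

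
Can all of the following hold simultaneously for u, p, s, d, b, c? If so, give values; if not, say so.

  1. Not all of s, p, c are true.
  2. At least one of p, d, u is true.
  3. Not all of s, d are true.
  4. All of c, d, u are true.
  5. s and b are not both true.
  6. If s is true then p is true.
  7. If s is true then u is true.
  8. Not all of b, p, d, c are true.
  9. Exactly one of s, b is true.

u: True, p: False, s: False, d: True, b: True, c: True

  (1) {s, p, c}: 1/3 true — not all ✓
  (2) {p, d, u}: 2 true — at least one ✓
  (3) {s, d}: 1/2 true — not all ✓
  (4) {c, d, u}: all 3 true ✓
  (5) s=F, b=T — not both ✓
  (6) s=F ⇒ p: vacuous ✓
  (7) s=F ⇒ u: vacuous ✓
  (8) {b, p, d, c}: 3/4 true — not all ✓
  (9) {s, b}: 1 true — exactly one ✓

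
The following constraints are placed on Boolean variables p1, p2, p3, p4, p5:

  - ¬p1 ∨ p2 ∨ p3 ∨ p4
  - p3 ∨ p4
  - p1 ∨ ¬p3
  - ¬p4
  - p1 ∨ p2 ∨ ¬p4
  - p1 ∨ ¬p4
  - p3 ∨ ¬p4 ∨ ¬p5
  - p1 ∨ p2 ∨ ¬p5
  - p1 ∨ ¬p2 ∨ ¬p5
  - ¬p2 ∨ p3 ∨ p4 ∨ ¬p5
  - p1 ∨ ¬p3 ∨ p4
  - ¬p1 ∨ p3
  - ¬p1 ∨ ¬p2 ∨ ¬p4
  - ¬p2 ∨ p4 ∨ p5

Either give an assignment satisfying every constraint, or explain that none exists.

p1=T; p2=T; p3=T; p4=F; p5=T

Unit clause (¬p4) forces p4 = False.
In (p3 ∨ p4) only p3 is left, so p3 = True.
In (p1 ∨ ¬p3) only p1 is left, so p1 = True.
Set p2 = True.
  then (¬p2 ∨ p4 ∨ p5) forces p5 = True.
All clauses satisfied.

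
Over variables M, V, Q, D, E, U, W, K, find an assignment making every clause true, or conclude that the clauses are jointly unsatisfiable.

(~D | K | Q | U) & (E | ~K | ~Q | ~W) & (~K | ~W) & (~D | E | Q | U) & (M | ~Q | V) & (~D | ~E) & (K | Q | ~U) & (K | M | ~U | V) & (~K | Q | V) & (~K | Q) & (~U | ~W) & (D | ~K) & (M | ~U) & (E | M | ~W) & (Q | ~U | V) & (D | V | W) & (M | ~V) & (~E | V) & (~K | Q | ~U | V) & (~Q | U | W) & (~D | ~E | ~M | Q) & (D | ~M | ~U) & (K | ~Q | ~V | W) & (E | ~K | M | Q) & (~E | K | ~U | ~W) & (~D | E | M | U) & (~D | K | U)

Set M = True.
Set V = False.
  then (~E | V) forces E = False.
Set Q = True.
Set D = True.
Try U = False:
  (~Q | U | W) forces W = True.
  (E | ~K | ~Q | ~W) forces K = False.
  clause (~D | K | U) is falsified — backtrack.
So U = True.
  then (~U | ~W) forces W = False.
Set K = True.
All clauses satisfied.

M = True, V = False, Q = True, D = True, E = False, U = True, W = False, K = True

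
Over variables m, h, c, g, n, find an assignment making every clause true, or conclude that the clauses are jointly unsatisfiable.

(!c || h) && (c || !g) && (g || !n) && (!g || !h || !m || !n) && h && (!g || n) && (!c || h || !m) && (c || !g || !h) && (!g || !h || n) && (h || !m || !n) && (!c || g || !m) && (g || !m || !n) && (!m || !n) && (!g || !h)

Unit clause (h) forces h = True.
In (!g || !h) only !g is left, so g = False.
In (g || !n) only !n is left, so n = False.
Set m = False.
Set c = True.
All clauses satisfied.

m=F; h=T; c=T; g=F; n=F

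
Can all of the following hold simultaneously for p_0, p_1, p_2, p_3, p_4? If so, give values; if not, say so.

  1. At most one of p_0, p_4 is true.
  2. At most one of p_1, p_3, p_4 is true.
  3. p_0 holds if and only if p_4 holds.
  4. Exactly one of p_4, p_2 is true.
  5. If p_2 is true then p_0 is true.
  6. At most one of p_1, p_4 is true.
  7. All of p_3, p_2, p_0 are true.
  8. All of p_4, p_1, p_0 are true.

Case p_0 = True:
  (1) with p_0=T forces p_4 = False.
  Constraint (3) is violated (p_0=T, p_4=F) — contradiction.
Case p_0 = False:
  Constraint (7) is violated (p_0=F) — contradiction.
Both cases fail — unsatisfiable.

Unsatisfiable — no assignment works.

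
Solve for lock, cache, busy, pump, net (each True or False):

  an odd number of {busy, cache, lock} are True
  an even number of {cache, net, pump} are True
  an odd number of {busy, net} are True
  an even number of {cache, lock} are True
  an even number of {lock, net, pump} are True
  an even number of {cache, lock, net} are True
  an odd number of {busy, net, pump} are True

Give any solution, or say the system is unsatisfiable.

lock=F; cache=F; busy=T; pump=F; net=F

{busy, cache, lock}: 1 true → odd ✓
{cache, net, pump}: 0 true → even ✓
{busy, net}: 1 true → odd ✓
{cache, lock}: 0 true → even ✓
{lock, net, pump}: 0 true → even ✓
{cache, lock, net}: 0 true → even ✓
{busy, net, pump}: 1 true → odd ✓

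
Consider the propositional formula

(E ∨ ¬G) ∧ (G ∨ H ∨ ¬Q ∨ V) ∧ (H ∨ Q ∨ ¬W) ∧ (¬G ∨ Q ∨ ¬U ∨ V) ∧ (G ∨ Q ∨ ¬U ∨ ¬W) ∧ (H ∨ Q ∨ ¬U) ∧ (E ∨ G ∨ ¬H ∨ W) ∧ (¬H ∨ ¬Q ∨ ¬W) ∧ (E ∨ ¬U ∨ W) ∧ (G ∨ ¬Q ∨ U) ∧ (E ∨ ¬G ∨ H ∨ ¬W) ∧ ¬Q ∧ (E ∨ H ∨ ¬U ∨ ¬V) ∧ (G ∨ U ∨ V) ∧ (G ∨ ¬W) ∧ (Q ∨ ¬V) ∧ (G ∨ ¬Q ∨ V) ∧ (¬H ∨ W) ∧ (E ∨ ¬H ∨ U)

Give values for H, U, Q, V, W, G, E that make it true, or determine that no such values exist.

H = False; U = False; Q = False; V = False; W = False; G = True; E = True

Unit clause (¬Q) forces Q = False.
In (Q ∨ ¬V) only ¬V is left, so V = False.
Set H = False.
  then (H ∨ Q ∨ ¬W) forces W = False.
  then (H ∨ Q ∨ ¬U) forces U = False.
  then (G ∨ U ∨ V) forces G = True.
  then (E ∨ ¬G) forces E = True.
All clauses satisfied.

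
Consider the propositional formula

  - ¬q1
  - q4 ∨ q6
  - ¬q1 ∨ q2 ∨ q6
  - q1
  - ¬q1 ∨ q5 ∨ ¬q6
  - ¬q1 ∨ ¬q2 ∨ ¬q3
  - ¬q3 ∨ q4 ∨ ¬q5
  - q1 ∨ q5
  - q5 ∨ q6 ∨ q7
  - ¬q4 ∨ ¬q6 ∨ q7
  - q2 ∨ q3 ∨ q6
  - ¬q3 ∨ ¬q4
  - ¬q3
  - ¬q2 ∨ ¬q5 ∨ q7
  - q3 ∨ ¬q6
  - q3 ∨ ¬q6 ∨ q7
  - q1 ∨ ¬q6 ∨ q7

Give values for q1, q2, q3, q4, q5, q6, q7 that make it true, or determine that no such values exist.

Case q1 = True:
  Clause (¬q1) is falsified — contradiction.
Case q1 = False:
  Clause (q1) is falsified — contradiction.
Both cases fail, so the formula is unsatisfiable.

No satisfying assignment exists.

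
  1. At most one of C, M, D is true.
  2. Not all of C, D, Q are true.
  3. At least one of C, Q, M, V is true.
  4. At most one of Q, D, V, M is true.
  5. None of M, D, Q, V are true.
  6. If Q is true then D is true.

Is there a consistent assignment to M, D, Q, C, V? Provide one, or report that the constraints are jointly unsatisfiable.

M = False; D = False; Q = False; C = True; V = False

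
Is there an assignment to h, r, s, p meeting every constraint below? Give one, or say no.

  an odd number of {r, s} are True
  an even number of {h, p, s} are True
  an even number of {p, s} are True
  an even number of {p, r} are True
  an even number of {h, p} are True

No satisfying assignment exists.

Adding constraints 1, 3, 4 mod 2: every variable appears an even number of times on the left, so the left side is 0.
But the right sides sum to 1 (mod 2). 0 ≠ 1 — the system is inconsistent.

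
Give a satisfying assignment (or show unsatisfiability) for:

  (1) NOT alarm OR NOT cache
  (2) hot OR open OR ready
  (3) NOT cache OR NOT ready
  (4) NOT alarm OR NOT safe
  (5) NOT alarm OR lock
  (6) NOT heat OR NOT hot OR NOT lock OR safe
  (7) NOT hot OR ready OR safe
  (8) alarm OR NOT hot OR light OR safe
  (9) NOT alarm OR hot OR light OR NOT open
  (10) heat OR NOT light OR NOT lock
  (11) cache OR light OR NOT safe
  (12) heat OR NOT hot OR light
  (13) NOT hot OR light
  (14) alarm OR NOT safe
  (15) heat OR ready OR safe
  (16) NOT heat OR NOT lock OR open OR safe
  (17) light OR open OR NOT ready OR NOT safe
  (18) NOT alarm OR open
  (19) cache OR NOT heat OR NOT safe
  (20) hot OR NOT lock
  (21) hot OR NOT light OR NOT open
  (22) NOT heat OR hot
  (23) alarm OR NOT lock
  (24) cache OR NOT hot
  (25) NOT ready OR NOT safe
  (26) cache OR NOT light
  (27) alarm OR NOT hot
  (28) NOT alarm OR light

Set ready = True.
  then (NOT cache OR NOT ready) forces cache = False.
  then (cache OR NOT hot) forces hot = False.
  then (NOT ready OR NOT safe) forces safe = False.
  then (cache OR NOT light) forces light = False.
  then (NOT alarm OR light) forces alarm = False.
  then (hot OR NOT lock) forces lock = False.
  then (NOT heat OR hot) forces heat = False.
Set open = False.
All clauses satisfied.

ready = True, light = False, heat = False, hot = False, alarm = False, safe = False, open = False, lock = False, cache = False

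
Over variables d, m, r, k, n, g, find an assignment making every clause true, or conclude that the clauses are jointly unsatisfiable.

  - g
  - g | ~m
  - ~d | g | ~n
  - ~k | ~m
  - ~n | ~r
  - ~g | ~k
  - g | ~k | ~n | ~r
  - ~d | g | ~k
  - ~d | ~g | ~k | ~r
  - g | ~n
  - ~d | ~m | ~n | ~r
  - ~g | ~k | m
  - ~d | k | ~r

d=T, m=F, r=F, k=F, n=F, g=T

Unit clause (g) forces g = True.
In (~g | ~k) only ~k is left, so k = False.
Set d = True.
  then (~d | k | ~r) forces r = False.
Set m = False.
Set n = False.
All clauses satisfied.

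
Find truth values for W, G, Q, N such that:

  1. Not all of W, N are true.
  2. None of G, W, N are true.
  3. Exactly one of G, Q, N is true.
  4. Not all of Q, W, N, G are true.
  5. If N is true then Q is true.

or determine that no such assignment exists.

W = False; G = False; Q = True; N = False

  (1) {W, N}: 0/2 true — not all ✓
  (2) {G, W, N}: 0 true — none ✓
  (3) {G, Q, N}: 1 true — exactly one ✓
  (4) {Q, W, N, G}: 1/4 true — not all ✓
  (5) N=F ⇒ Q: vacuous ✓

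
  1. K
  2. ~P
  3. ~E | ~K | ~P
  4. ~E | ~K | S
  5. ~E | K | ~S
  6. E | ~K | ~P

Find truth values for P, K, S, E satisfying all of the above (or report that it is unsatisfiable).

P=F; K=T; S=F; E=F

Unit clause (K) forces K = True.
Unit clause (~P) forces P = False.
Set S = False.
  then (~E | ~K | S) forces E = False.
All clauses satisfied.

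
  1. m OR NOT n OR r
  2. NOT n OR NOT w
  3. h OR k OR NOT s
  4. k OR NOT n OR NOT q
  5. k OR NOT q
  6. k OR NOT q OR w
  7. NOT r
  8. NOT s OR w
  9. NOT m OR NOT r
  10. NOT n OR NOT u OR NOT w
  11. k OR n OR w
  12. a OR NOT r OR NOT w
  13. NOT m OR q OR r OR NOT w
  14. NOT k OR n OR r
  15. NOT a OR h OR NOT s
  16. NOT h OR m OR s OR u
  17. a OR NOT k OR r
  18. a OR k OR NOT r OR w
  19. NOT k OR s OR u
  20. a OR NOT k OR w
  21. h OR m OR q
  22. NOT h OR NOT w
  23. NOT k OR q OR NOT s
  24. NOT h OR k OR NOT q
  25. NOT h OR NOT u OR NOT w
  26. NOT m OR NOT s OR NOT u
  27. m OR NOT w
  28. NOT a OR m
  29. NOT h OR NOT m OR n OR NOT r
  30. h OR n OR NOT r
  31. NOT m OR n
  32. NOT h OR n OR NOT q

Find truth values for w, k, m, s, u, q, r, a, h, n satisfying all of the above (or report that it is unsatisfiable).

w = False; k = False; m = True; s = False; u = True; q = False; r = False; a = False; h = False; n = True

Unit clause (NOT r) forces r = False.
Try w = True:
  (NOT n OR NOT w) forces n = False.
  (NOT k OR n OR r) forces k = False.
  (k OR NOT q) forces q = False.
  (NOT m OR q OR r OR NOT w) forces m = False.
  clause (m OR NOT w) is falsified — backtrack.
So w = False.
  then (NOT s OR w) forces s = False.
Set k = False.
  then (k OR NOT q) forces q = False.
  then (k OR n OR w) forces n = True.
  then (m OR NOT n OR r) forces m = True.
Set u = True.
Set a = False.
Set h = False.
All clauses satisfied.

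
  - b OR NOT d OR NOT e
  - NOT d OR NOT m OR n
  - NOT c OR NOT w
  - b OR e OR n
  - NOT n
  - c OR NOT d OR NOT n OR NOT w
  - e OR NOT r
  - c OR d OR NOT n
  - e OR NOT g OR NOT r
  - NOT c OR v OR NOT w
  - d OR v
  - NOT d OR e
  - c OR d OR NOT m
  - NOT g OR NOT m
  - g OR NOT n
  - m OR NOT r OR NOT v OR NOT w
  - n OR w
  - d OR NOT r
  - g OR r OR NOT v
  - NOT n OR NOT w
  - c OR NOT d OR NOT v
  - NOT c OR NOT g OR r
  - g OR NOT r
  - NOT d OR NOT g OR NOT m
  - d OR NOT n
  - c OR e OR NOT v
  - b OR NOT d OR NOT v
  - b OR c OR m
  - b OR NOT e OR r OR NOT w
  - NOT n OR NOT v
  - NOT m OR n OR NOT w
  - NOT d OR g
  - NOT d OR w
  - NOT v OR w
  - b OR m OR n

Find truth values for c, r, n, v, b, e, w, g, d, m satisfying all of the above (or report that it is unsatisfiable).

Unit clause (NOT n) forces n = False.
In (n OR w) only w is left, so w = True.
In (NOT m OR n OR NOT w) only NOT m is left, so m = False.
In (b OR m OR n) only b is left, so b = True.
In (NOT c OR NOT w) only NOT c is left, so c = False.
Set r = False.
Set v = False.
  then (d OR v) forces d = True.
  then (NOT d OR e) forces e = True.
  then (NOT d OR g) forces g = True.
All clauses satisfied.

c = False; r = False; n = False; v = False; b = True; e = True; w = True; g = True; d = True; m = False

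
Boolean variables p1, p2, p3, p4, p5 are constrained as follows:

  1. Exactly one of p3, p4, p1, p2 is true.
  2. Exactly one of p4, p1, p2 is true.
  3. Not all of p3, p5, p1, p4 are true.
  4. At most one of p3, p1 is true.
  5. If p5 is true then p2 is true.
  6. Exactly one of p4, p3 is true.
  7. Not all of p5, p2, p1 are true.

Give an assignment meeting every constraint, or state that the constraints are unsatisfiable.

p1 = False, p2 = False, p3 = False, p4 = True, p5 = False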